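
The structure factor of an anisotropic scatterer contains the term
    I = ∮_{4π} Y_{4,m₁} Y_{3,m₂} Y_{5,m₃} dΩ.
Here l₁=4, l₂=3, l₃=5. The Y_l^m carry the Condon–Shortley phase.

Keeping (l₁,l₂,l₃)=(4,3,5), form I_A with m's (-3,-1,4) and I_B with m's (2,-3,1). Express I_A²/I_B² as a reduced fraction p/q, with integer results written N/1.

l's match ⇒ only the (l;m) 3-j factors differ between A and B.
A: triangle coeff Δ(4,3,5) = 1/180180; Σ_t [1,2]: t=1:−1/4320 t=2:+1/5760 = -1/17280; (3j)²=7/4290 [(4 3 5; -3 -1 4)], sign=+1
B: triangle coeff Δ(4,3,5) = 1/180180; Σ_t [0,0]: t=0:+1/2304 = 1/2304; (3j)²=75/4004 [(4 3 5; 2 -3 1)], sign=+1
I_A²/I_B² = (7/4290)/(75/4004) = 98/1125

98/1125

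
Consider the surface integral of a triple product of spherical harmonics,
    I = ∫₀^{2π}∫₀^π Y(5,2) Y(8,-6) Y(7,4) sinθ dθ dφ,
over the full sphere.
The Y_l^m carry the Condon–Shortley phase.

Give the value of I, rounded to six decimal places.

0.099372

Rules hold: Σm=0, L=20 even, 3≤7≤13.
N = 11·17·15 = 2805
Δ = 6!·4!·10!/21! = 1/814773960
Racah Σ t=1..5: t=1:−1/87091200 t=2:+1/4976640 t=3:−1/2073600 t=4:+1/4976640 t=5:−1/87091200 = -1/9676800
⇒ 3j(5 8 7; 0 0 0)² = 360/46189, sgn +1
Racah Σ t=0..2: t=0:+1/348364800 t=1:−1/174182400 t=2:+1/1045094400 = -1/522547200
⇒ 3j(5 8 7; 2 -6 4)² = 11/1938, sgn +1
4πI² = N·(3j₀)²·(3jₘ)² = 9900/79781
I = +1·√(0.12409/4π) = 0.09937175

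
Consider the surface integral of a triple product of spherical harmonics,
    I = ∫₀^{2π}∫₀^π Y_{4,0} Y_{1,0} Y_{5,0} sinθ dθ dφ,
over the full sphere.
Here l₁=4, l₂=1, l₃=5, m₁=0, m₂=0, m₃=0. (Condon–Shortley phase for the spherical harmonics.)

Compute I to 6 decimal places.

0.245532

Rules hold: Σm=0, L=10 even, 3≤5≤5.
N = 9·3·11 = 297
Δ = 0!·8!·2!/11! = 1/495
Racah Σ t=0..0: t=0:+1/576 = 1/576
⇒ 3j(4 1 5; 0 0 0)² = 5/99, sgn -1
(m-triple is (0,0,0) — same symbol as above.)
4πI² = N·(3j₀)²·(3jₘ)² = 25/33
I = +1·√(0.757576/4π) = 0.24553200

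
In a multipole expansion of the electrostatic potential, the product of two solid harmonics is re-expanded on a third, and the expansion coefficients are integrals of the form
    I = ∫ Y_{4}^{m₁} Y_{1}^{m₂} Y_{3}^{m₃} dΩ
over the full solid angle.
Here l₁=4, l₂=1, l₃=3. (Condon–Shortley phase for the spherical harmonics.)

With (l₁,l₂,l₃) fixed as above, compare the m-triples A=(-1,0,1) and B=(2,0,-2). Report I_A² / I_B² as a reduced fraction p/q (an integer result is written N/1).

5/4

Same 4,1,3: normalisation and zero-m 3j drop out of the ratio.
A: Δ: 2! 6! 0! / 9! → 1/252; sum: t=1:−1/48 = -1/48; 3j²(4 1 3; -1 0 1) = Δ·Π!·Σ² = 5/84  (sign -1)
B: Δ: 2! 6! 0! / 9! → 1/252; sum: t=1:−1/120 = -1/120; 3j²(4 1 3; 2 0 -2) = Δ·Π!·Σ² = 1/21  (sign +1)
I_A²/I_B² = (5/84)/(1/21) = 5/4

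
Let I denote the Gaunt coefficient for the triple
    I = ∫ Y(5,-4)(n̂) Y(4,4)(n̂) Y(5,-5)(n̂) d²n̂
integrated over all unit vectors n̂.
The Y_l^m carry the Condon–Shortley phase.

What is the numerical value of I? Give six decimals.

0.000000

-4 + 4 − 5 = -5 ≠ 0: azimuthal integral kills it; I = 0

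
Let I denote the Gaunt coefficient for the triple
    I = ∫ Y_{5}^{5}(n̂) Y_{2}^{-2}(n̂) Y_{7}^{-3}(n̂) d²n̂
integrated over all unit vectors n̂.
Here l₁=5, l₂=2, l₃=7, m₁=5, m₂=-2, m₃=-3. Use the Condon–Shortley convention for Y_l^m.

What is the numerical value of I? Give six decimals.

m-sum 0 ✓  L=14 even ✓  3≤7≤7 ✓
Π(2lᵢ+1) = 11×5×15 = 825
triangle coeff Δ(5,2,7) = 1/15015
Σ_t [0,0]: t=0:+1/57600 = 1/57600
(3j)²=21/715 [(5 2 7; 0 0 0)], sign=-1
Σ_t [0,0]: t=0:+1/87091200 = 1/87091200
(3j)²=1/15015 [(5 2 7; 5 -2 -3)], sign=+1
⇒ 4πI² = 3/1859
I = (-1)√(3/1859/(4π)) = -0.01133225

-0.011332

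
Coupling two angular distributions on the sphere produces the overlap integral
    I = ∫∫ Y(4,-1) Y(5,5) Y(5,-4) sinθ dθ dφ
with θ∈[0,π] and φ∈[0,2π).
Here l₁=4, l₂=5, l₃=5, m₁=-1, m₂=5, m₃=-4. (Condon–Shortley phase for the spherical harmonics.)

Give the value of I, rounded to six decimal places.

0.184127

m-sum 0 ✓  L=14 even ✓  1≤5≤9 ✓
Π(2lᵢ+1) = 9×11×11 = 1089
triangle coeff Δ(4,5,5) = 1/3153150
Σ_t [0,4]: t=0:+1/69120 t=1:−1/1728 t=2:+1/576 t=3:−1/1728 t=4:+1/69120 = 7/11520
(3j)²=2/143 [(4 5 5; 0 0 0)], sign=-1
Σ_t [4,4]: t=4:+1/103680 = 1/103680
(3j)²=4/143 [(4 5 5; -1 5 -4)], sign=-1
⇒ 4πI² = 72/169
I = (+1)√(72/169/(4π)) = 0.18412721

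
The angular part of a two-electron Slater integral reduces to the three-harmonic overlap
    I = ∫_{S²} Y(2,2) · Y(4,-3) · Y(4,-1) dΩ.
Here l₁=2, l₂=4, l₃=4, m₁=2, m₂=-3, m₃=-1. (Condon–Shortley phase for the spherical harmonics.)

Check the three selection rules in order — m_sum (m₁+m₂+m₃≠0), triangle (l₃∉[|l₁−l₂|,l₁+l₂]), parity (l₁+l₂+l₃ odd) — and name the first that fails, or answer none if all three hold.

m_sum

azimuthal sum: 2 − 3 − 1 = -2  ✗
2 ≤ 4 ≤ 6 (triangle on l)
L = 2 + 4 + 4 = 10 (even)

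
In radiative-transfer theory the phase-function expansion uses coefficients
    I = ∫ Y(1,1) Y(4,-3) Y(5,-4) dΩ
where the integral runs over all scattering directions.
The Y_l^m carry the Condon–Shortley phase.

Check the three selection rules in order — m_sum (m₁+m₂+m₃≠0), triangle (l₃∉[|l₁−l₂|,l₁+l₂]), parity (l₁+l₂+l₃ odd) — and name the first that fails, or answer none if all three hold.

m_sum

m₁+m₂+m₃ = 1 − 3 − 4 = -6  ✗
triangle: |1−4|=3 ≤ l₃=5 ≤ 1+4=5
parity: l₁+l₂+l₃ = 10 is even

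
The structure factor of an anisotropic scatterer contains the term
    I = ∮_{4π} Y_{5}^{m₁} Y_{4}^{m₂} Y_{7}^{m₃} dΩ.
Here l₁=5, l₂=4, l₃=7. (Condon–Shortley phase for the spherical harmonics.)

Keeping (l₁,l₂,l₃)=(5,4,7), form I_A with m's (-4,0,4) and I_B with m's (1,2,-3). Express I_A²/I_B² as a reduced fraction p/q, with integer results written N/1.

5280/1183

Shared (l₁,l₂,l₃)=(5,4,7): N and (l;000)² cancel in I_A²/I_B².
A: Δ = 2!·8!·6!/17! = 1/6126120; Racah Σ t=1..2: t=1:−1/1451520 t=2:+1/483840 = 1/725760; ⇒ 3j(5 4 7; -4 0 4)² = 24/1547, sgn -1
B: Δ = 2!·8!·6!/17! = 1/6126120; Racah Σ t=0..2: t=0:+1/829440 t=1:−1/86400 t=2:+1/138240 = -13/4147200; ⇒ 3j(5 4 7; 1 2 -3)² = 13/3740, sgn -1
I_A²/I_B² = (24/1547)/(13/3740) = 5280/1183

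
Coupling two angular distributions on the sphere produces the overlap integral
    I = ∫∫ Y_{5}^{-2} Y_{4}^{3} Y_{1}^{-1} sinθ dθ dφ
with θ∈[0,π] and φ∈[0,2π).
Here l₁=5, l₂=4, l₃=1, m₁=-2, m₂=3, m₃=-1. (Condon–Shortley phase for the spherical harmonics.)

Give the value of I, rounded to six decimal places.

Rules hold: Σm=0, L=10 even, 1≤1≤9.
N = 11·9·3 = 297
Δ = 8!·2!·0!/11! = 1/495
Racah Σ t=4..4: t=4:+1/576 = 1/576
⇒ 3j(5 4 1; 0 0 0)² = 5/99, sgn -1
Racah Σ t=7..7: t=7:−1/10080 = -1/10080
⇒ 3j(5 4 1; -2 3 -1)² = 1/165, sgn -1
4πI² = N·(3j₀)²·(3jₘ)² = 1/11
I = +1·√(0.0909091/4π) = 0.08505478

0.085055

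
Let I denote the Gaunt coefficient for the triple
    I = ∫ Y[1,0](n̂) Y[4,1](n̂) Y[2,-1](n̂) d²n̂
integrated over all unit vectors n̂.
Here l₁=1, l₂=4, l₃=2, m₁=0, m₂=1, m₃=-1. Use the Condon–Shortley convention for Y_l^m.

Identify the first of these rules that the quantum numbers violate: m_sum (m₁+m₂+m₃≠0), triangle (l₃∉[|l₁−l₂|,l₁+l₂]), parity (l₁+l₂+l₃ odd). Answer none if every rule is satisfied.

azimuthal sum: 0 + 1 − 1 = 0  ✓
3 ≤ 2 ≤ 5 (triangle on l)  ✗
L = 1 + 4 + 2 = 7 (odd)

triangle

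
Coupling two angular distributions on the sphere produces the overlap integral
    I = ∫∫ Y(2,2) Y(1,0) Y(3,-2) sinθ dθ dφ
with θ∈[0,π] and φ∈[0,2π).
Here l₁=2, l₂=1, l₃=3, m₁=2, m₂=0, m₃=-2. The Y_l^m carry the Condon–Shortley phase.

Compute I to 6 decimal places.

m-sum 0 ✓  L=6 even ✓  1≤3≤3 ✓
Π(2lᵢ+1) = 5×3×7 = 105
triangle coeff Δ(2,1,3) = 1/105
Σ_t [0,0]: t=0:+1/4 = 1/4
(3j)²=3/35 [(2 1 3; 0 0 0)], sign=-1
Σ_t [0,0]: t=0:+1/24 = 1/24
(3j)²=1/21 [(2 1 3; 2 0 -2)], sign=-1
⇒ 4πI² = 3/7
I = (+1)√(3/7/(4π)) = 0.18467439

0.184674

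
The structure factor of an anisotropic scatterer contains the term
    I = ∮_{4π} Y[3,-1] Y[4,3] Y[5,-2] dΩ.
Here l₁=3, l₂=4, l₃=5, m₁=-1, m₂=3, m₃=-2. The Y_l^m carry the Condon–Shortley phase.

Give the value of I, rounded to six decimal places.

Checks pass: Σm=0; 12 even; l₃=5∈[1,7].
(2·3+1)(2·4+1)(2·5+1) = 693
Δ: 2! 4! 6! / 13! → 1/180180
sum: t=0:+1/576 t=1:−1/144 t=2:+1/576 = -1/288
3j²(3 4 5; 0 0 0) = Δ·Π!·Σ² = 20/1001  (sign +1)
sum: t=1:−1/4320 t=2:+1/960 = 7/8640
3j²(3 4 5; -1 3 -2) = Δ·Π!·Σ² = 343/12870  (sign -1)
combine: 4πI² = 693·20/1001·343/12870 = 686/1859
take √, sign -1: I = -0.17136315

-0.171363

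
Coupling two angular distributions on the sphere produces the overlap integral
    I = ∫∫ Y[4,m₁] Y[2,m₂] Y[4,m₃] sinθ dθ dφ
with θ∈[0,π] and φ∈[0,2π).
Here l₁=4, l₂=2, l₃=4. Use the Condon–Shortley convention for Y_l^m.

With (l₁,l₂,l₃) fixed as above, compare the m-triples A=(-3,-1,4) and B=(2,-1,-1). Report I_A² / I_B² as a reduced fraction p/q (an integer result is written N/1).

196/81

Shared (l₁,l₂,l₃)=(4,2,4): N and (l;000)² cancel in I_A²/I_B².
A: Δ = 2!·6!·2!/11! = 1/13860; Racah Σ t=1..1: t=1:−1/1440 = -1/1440; ⇒ 3j(4 2 4; -3 -1 4)² = 7/165, sgn -1
B: Δ = 2!·6!·2!/11! = 1/13860; Racah Σ t=0..1: t=0:+1/96 t=1:−1/240 = 1/160; ⇒ 3j(4 2 4; 2 -1 -1)² = 27/1540, sgn -1
I_A²/I_B² = (7/165)/(27/1540) = 196/81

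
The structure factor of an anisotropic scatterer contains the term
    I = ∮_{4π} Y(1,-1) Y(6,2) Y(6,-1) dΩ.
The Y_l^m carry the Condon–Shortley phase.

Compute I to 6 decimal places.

0.000000

Σlᵢ=13 odd — θ-integrand is odd under cosθ→−cosθ; I=0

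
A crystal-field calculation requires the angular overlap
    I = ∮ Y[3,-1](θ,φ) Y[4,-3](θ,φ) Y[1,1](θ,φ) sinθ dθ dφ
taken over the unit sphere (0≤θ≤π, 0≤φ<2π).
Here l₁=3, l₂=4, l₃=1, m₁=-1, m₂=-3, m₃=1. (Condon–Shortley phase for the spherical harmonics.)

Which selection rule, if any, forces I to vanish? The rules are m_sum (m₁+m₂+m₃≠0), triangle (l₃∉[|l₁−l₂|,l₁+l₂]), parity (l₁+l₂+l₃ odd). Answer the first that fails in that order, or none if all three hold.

azimuthal sum: -1 − 3 + 1 = -3  ✗
1 ≤ 1 ≤ 7 (triangle on l)
L = 3 + 4 + 1 = 8 (even)

m_sum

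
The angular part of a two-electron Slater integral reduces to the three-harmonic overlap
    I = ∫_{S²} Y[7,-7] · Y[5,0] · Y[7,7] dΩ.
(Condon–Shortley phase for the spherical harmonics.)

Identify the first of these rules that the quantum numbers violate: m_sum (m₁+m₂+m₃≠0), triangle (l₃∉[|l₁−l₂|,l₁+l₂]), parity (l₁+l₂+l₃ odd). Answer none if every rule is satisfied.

parity

azimuthal sum: -7 + 0 + 7 = 0  ✓
2 ≤ 7 ≤ 12 (triangle on l)  ✓
L = 7 + 5 + 7 = 19 (odd)  ✗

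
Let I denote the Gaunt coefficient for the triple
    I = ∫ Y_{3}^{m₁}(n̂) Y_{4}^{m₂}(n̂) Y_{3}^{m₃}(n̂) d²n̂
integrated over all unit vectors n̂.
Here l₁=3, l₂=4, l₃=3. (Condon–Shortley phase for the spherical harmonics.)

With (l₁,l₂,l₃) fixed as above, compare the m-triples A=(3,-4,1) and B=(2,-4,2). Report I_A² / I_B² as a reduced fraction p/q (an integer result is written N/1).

l's match ⇒ only the (l;m) 3-j factors differ between A and B.
A: triangle coeff Δ(3,4,3) = 1/34650; Σ_t [0,0]: t=0:+1/1152 = 1/1152; (3j)²=1/33 [(3 4 3; 3 -4 1)], sign=+1
B: triangle coeff Δ(3,4,3) = 1/34650; Σ_t [0,0]: t=0:+1/576 = 1/576; (3j)²=5/99 [(3 4 3; 2 -4 2)], sign=-1
I_A²/I_B² = (1/33)/(5/99) = 3/5

3/5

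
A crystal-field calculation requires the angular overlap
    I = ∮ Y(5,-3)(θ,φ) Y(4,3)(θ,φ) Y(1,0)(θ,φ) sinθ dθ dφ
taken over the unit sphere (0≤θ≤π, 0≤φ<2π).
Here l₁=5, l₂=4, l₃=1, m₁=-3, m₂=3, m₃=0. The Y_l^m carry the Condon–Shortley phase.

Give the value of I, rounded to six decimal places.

-0.196426

Rules hold: Σm=0, L=10 even, 1≤1≤9.
N = 11·9·3 = 297
Δ = 8!·2!·0!/11! = 1/495
Racah Σ t=4..4: t=4:+1/576 = 1/576
⇒ 3j(5 4 1; 0 0 0)² = 5/99, sgn -1
Racah Σ t=7..7: t=7:−1/5040 = -1/5040
⇒ 3j(5 4 1; -3 3 0)² = 16/495, sgn +1
4πI² = N·(3j₀)²·(3jₘ)² = 16/33
I = -1·√(0.484848/4π) = -0.19642560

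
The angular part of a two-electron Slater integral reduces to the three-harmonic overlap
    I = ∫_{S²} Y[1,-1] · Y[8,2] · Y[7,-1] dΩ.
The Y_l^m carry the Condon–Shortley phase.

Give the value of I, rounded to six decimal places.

Checks pass: Σm=0; 16 even; l₃=7∈[7,9].
(2·1+1)(2·8+1)(2·7+1) = 765
Δ: 2! 0! 14! / 17! → 1/2040
sum: t=1:−1/25401600 = -1/25401600
3j²(1 8 7; 0 0 0) = Δ·Π!·Σ² = 8/255  (sign +1)
sum: t=2:+1/58060800 = 1/58060800
3j²(1 8 7; -1 2 -1) = Δ·Π!·Σ² = 3/136  (sign +1)
combine: 4πI² = 765·8/255·3/136 = 9/17
take √, sign +1: I = 0.20525411

0.205254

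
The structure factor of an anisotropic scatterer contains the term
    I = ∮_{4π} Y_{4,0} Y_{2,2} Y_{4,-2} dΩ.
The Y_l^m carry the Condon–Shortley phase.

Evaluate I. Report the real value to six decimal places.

Checks pass: Σm=0; 10 even; l₃=4∈[2,6].
(2·4+1)(2·2+1)(2·4+1) = 405
Δ: 2! 6! 2! / 11! → 1/13860
sum: t=0:+1/192 t=1:−1/36 t=2:+1/192 = -5/288
3j²(4 2 4; 0 0 0) = Δ·Π!·Σ² = 20/693  (sign -1)
sum: t=2:+1/192 = 1/192
3j²(4 2 4; 0 2 -2) = Δ·Π!·Σ² = 3/77  (sign +1)
combine: 4πI² = 405·20/693·3/77 = 2700/5929
take √, sign -1: I = -0.19036462

-0.190365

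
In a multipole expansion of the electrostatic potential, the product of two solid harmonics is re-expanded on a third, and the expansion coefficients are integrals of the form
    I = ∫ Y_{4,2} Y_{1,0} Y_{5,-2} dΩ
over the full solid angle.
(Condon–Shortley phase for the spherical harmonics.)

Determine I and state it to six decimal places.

0.225034

Rules hold: Σm=0, L=10 even, 3≤5≤5.
N = 9·3·11 = 297
Δ = 0!·8!·2!/11! = 1/495
Racah Σ t=0..0: t=0:+1/576 = 1/576
⇒ 3j(4 1 5; 0 0 0)² = 5/99, sgn -1
Racah Σ t=0..0: t=0:+1/1440 = 1/1440
⇒ 3j(4 1 5; 2 0 -2)² = 7/165, sgn -1
4πI² = N·(3j₀)²·(3jₘ)² = 7/11
I = +1·√(0.636364/4π) = 0.22503380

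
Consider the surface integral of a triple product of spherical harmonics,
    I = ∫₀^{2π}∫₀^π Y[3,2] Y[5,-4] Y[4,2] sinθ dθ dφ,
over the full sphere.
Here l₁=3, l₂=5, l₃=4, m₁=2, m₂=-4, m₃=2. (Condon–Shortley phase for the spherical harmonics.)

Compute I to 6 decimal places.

0.143343

Checks pass: Σm=0; 12 even; l₃=4∈[2,8].
(2·3+1)(2·5+1)(2·4+1) = 693
Δ: 4! 2! 6! / 13! → 1/180180
sum: t=1:−1/576 t=2:+1/144 t=3:−1/576 = 1/288
3j²(3 5 4; 0 0 0) = Δ·Π!·Σ² = 20/1001  (sign +1)
sum: t=0:+1/2880 t=1:−1/8640 = 1/4320
3j²(3 5 4; 2 -4 2) = Δ·Π!·Σ² = 8/429  (sign +1)
combine: 4πI² = 693·20/1001·8/429 = 480/1859
take √, sign +1: I = 0.14334284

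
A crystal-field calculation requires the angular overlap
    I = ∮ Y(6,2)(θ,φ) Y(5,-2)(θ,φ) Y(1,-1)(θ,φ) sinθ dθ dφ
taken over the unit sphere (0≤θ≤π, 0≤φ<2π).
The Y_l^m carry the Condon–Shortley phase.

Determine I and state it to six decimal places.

0.000000

Σmᵢ = -1 ≠ 0, so the φ-integral vanishes; I = 0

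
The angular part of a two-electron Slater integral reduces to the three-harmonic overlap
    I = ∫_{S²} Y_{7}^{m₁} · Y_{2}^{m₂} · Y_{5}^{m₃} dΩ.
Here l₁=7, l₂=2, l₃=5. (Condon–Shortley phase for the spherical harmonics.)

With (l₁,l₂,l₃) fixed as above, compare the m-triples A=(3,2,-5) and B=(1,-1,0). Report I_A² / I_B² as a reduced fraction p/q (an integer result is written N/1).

1/336

l's match ⇒ only the (l;m) 3-j factors differ between A and B.
A: triangle coeff Δ(7,2,5) = 1/15015; Σ_t [4,4]: t=4:+1/87091200 = 1/87091200; (3j)²=1/15015 [(7 2 5; 3 2 -5)], sign=+1
B: triangle coeff Δ(7,2,5) = 1/15015; Σ_t [1,1]: t=1:−1/86400 = -1/86400; (3j)²=16/715 [(7 2 5; 1 -1 0)], sign=+1
I_A²/I_B² = (1/15015)/(16/715) = 1/336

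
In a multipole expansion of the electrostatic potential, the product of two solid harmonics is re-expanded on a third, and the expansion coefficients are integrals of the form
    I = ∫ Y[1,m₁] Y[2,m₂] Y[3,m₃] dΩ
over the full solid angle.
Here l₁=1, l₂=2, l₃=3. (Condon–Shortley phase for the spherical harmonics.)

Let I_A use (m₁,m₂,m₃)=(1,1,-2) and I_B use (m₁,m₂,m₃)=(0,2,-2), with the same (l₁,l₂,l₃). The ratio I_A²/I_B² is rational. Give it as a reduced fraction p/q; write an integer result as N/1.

l's match ⇒ only the (l;m) 3-j factors differ between A and B.
A: triangle coeff Δ(1,2,3) = 1/105; Σ_t [0,0]: t=0:+1/12 = 1/12; (3j)²=2/21 [(1 2 3; 1 1 -2)], sign=-1
B: triangle coeff Δ(1,2,3) = 1/105; Σ_t [0,0]: t=0:+1/24 = 1/24; (3j)²=1/21 [(1 2 3; 0 2 -2)], sign=-1
I_A²/I_B² = (2/21)/(1/21) = 2/1

2/1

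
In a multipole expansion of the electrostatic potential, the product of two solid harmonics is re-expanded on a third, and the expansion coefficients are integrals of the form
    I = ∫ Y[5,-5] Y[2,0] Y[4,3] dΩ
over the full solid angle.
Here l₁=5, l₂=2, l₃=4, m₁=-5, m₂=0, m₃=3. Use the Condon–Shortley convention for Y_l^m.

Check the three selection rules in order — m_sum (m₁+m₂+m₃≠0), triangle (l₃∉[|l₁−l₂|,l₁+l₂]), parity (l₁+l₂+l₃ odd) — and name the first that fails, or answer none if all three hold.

m₁+m₂+m₃ = -5 + 0 + 3 = -2  ✗
triangle: |5−2|=3 ≤ l₃=4 ≤ 5+2=7
parity: l₁+l₂+l₃ = 11 is odd

m_sum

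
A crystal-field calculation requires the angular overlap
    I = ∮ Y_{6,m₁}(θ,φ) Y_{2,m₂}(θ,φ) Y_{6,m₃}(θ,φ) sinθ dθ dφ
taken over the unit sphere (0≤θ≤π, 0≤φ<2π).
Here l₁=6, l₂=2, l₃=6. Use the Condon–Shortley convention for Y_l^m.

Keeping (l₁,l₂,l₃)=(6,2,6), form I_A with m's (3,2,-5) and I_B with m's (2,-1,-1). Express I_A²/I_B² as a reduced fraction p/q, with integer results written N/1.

11/6

l's match ⇒ only the (l;m) 3-j factors differ between A and B.
A: triangle coeff Δ(6,2,6) = 1/90090; Σ_t [2,2]: t=2:+1/1451520 = 1/1451520; (3j)²=1/91 [(6 2 6; 3 2 -5)], sign=-1
B: triangle coeff Δ(6,2,6) = 1/90090; Σ_t [0,1]: t=0:+1/34560 t=1:−1/60480 = 1/80640; (3j)²=6/1001 [(6 2 6; 2 -1 -1)], sign=-1
I_A²/I_B² = (1/91)/(6/1001) = 11/6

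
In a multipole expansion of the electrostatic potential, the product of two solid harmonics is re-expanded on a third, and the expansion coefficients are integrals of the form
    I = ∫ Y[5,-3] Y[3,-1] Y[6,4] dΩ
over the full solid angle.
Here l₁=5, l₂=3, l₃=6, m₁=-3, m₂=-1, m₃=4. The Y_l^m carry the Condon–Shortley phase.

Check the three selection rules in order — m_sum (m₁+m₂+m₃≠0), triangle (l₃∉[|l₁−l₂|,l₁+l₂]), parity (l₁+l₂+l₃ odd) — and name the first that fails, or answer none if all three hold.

m₁+m₂+m₃ = -3 − 1 + 4 = 0  ✓
triangle: |5−3|=2 ≤ l₃=6 ≤ 5+3=8  ✓
parity: l₁+l₂+l₃ = 14 is even  ✓

none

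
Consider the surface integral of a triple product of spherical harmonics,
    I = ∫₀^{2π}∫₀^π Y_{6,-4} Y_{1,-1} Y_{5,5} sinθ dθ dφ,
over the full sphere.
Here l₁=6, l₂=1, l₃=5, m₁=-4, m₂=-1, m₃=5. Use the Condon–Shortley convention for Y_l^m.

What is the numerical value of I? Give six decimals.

m-sum 0 ✓  L=12 even ✓  5≤5≤7 ✓
Π(2lᵢ+1) = 13×3×11 = 429
triangle coeff Δ(6,1,5) = 1/858
Σ_t [1,1]: t=1:−1/14400 = -1/14400
(3j)²=6/143 [(6 1 5; 0 0 0)], sign=+1
Σ_t [0,0]: t=0:+1/7257600 = 1/7257600
(3j)²=1/858 [(6 1 5; -4 -1 5)], sign=+1
⇒ 4πI² = 3/143
I = (+1)√(3/143/(4π)) = 0.04085899

0.040859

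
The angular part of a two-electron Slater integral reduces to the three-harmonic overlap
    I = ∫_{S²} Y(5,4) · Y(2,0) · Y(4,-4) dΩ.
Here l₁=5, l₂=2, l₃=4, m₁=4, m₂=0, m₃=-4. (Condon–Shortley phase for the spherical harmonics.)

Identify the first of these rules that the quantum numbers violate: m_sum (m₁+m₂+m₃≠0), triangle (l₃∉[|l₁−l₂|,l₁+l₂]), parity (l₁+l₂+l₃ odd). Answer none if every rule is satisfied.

parity

Σmᵢ = 0  ✓
l₃∈[|l₁−l₂|,l₁+l₂]=[3,7], have l₃=4  ✓
Σlᵢ = 11 ⇒ odd  ✗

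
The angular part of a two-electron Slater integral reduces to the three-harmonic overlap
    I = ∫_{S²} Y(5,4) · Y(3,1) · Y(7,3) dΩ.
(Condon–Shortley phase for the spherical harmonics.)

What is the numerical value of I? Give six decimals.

4 + 1 + 3 = 8 ≠ 0: azimuthal integral kills it; I = 0

0.000000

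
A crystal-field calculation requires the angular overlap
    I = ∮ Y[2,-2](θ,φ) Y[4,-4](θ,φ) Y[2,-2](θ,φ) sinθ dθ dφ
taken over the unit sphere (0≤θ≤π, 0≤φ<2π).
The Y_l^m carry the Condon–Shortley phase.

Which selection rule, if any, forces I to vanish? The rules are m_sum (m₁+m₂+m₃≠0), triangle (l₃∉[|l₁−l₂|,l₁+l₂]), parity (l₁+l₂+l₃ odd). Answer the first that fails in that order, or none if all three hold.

m_sum

azimuthal sum: -2 − 4 − 2 = -8  ✗
2 ≤ 2 ≤ 6 (triangle on l)
L = 2 + 4 + 2 = 8 (even)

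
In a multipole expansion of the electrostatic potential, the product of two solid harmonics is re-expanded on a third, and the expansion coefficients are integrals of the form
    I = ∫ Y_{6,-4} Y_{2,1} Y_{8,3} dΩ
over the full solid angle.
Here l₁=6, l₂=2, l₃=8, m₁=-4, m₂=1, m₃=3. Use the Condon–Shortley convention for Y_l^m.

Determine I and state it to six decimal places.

Checks pass: Σm=0; 16 even; l₃=8∈[4,8].
(2·6+1)(2·2+1)(2·8+1) = 1105
Δ: 0! 12! 4! / 17! → 1/30940
sum: t=0:+1/2073600 = 1/2073600
3j²(6 2 8; 0 0 0) = Δ·Π!·Σ² = 28/1105  (sign +1)
sum: t=0:+1/43545600 = 1/43545600
3j²(6 2 8; -4 1 3) = Δ·Π!·Σ² = 11/3094  (sign -1)
combine: 4πI² = 1105·28/1105·11/3094 = 22/221
take √, sign -1: I = -0.08900415

-0.089004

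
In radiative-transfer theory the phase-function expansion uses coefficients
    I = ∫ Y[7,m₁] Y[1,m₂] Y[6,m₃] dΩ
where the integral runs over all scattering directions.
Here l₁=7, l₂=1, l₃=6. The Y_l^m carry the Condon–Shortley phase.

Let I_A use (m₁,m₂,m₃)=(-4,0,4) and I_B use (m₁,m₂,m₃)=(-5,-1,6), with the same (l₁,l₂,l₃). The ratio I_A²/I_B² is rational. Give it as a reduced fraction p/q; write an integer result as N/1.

33/1

l's match ⇒ only the (l;m) 3-j factors differ between A and B.
A: triangle coeff Δ(7,1,6) = 1/1365; Σ_t [1,1]: t=1:−1/7257600 = -1/7257600; (3j)²=11/455 [(7 1 6; -4 0 4)], sign=-1
B: triangle coeff Δ(7,1,6) = 1/1365; Σ_t [0,0]: t=0:+1/958003200 = 1/958003200; (3j)²=1/1365 [(7 1 6; -5 -1 6)], sign=+1
I_A²/I_B² = (11/455)/(1/1365) = 33/1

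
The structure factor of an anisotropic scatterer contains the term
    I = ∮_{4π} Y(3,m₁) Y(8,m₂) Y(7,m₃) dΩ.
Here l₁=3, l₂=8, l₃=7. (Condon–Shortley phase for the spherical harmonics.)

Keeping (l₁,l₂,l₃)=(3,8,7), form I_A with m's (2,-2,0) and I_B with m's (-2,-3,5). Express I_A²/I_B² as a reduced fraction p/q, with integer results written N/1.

7/16

l's match ⇒ only the (l;m) 3-j factors differ between A and B.
A: triangle coeff Δ(3,8,7) = 1/5290740; Σ_t [0,1]: t=0:+1/12441600 t=1:−1/7257600 = -1/17418240; (3j)²=125/25194 [(3 8 7; 2 -2 0)], sign=+1
B: triangle coeff Δ(3,8,7) = 1/5290740; Σ_t [3,4]: t=3:−1/87091200 t=4:+1/958003200 = -1/95800320; (3j)²=1000/88179 [(3 8 7; -2 -3 5)], sign=-1
I_A²/I_B² = (125/25194)/(1000/88179) = 7/16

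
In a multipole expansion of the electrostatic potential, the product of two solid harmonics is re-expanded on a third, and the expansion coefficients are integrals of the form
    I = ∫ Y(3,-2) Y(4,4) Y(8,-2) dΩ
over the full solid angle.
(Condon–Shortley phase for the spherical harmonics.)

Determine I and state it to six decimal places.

l₃=8 ∉ [1,7] — triangle fails ⇒ I = 0

0.000000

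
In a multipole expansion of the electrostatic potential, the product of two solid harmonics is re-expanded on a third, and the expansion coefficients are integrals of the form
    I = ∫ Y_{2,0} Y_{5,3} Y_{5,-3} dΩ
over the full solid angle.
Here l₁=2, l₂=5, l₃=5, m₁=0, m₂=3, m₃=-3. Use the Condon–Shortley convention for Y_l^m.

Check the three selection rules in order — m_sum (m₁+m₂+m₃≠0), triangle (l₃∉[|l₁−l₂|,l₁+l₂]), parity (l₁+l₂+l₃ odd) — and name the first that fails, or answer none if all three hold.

azimuthal sum: 0 + 3 − 3 = 0  ✓
3 ≤ 5 ≤ 7 (triangle on l)  ✓
L = 2 + 5 + 5 = 12 (even)  ✓

none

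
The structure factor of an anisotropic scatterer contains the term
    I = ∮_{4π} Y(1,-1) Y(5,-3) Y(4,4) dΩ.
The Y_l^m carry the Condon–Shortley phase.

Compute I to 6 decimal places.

Checks pass: Σm=0; 10 even; l₃=4∈[4,6].
(2·1+1)(2·5+1)(2·4+1) = 297
Δ: 2! 0! 8! / 11! → 1/495
sum: t=1:−1/576 = -1/576
3j²(1 5 4; 0 0 0) = Δ·Π!·Σ² = 5/99  (sign -1)
sum: t=2:+1/80640 = 1/80640
3j²(1 5 4; -1 -3 4) = Δ·Π!·Σ² = 1/495  (sign +1)
combine: 4πI² = 297·5/99·1/495 = 1/33
take √, sign -1: I = -0.04910640

-0.049106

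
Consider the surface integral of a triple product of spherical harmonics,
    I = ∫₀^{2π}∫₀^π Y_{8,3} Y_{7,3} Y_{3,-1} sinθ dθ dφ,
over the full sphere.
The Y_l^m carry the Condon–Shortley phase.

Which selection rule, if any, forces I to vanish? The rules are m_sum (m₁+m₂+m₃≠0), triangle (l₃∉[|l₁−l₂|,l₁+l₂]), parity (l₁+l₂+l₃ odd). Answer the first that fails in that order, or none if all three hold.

Σmᵢ = 5  ✗
l₃∈[|l₁−l₂|,l₁+l₂]=[1,15], have l₃=3
Σlᵢ = 18 ⇒ even

m_sum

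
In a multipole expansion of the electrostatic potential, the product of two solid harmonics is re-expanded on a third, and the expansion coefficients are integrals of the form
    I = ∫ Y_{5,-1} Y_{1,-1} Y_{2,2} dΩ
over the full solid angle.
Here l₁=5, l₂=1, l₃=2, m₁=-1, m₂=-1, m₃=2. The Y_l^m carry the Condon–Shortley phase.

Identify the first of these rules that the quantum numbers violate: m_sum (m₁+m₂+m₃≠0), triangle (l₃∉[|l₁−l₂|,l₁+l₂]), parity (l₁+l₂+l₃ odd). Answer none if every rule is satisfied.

azimuthal sum: -1 − 1 + 2 = 0  ✓
4 ≤ 2 ≤ 6 (triangle on l)  ✗
L = 5 + 1 + 2 = 8 (even)

triangle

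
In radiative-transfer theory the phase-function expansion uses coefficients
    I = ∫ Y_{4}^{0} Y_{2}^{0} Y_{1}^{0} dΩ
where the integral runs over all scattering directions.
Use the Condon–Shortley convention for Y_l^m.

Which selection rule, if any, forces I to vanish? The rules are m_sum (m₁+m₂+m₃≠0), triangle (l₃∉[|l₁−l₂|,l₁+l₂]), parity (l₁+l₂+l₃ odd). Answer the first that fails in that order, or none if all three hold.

azimuthal sum: 0 + 0 + 0 = 0  ✓
2 ≤ 1 ≤ 6 (triangle on l)  ✗
L = 4 + 2 + 1 = 7 (odd)

triangle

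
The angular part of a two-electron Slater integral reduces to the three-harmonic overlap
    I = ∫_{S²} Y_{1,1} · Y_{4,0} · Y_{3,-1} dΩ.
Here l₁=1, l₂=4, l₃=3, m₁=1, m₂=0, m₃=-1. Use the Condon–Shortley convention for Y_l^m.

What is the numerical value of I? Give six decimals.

Rules hold: Σm=0, L=8 even, 3≤3≤5.
N = 3·9·7 = 189
Δ = 2!·0!·6!/9! = 1/252
Racah Σ t=1..1: t=1:−1/36 = -1/36
⇒ 3j(1 4 3; 0 0 0)² = 4/63, sgn +1
Racah Σ t=0..0: t=0:+1/96 = 1/96
⇒ 3j(1 4 3; 1 0 -1)² = 1/42, sgn +1
4πI² = N·(3j₀)²·(3jₘ)² = 2/7
I = +1·√(0.285714/4π) = 0.15078601

0.150786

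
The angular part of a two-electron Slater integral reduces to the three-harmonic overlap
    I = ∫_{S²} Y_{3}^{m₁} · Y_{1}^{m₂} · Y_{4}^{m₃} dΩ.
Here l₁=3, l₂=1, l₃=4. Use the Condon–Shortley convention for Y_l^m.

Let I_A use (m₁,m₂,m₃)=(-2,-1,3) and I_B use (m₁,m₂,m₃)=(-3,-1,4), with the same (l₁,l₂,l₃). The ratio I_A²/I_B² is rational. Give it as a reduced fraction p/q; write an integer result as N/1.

3/4

Same 3,1,4: normalisation and zero-m 3j drop out of the ratio.
A: Δ: 0! 6! 2! / 9! → 1/252; sum: t=0:+1/240 = 1/240; 3j²(3 1 4; -2 -1 3) = Δ·Π!·Σ² = 1/12  (sign -1)
B: Δ: 0! 6! 2! / 9! → 1/252; sum: t=0:+1/1440 = 1/1440; 3j²(3 1 4; -3 -1 4) = Δ·Π!·Σ² = 1/9  (sign +1)
I_A²/I_B² = (1/12)/(1/9) = 3/4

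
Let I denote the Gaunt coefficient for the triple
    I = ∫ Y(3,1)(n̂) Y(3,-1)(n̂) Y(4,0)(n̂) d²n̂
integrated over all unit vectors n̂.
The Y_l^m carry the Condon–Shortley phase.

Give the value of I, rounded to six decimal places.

-0.025645

Checks pass: Σm=0; 10 even; l₃=4∈[0,6].
(2·3+1)(2·3+1)(2·4+1) = 441
Δ: 2! 4! 4! / 11! → 1/34650
sum: t=0:+1/72 t=1:−1/16 t=2:+1/72 = -5/144
3j²(3 3 4; 0 0 0) = Δ·Π!·Σ² = 2/77  (sign -1)
sum: t=0:+1/32 t=1:−1/36 t=2:+1/1152 = 5/1152
3j²(3 3 4; 1 -1 0) = Δ·Π!·Σ² = 1/1386  (sign +1)
combine: 4πI² = 441·2/77·1/1386 = 1/121
take √, sign -1: I = -0.02564498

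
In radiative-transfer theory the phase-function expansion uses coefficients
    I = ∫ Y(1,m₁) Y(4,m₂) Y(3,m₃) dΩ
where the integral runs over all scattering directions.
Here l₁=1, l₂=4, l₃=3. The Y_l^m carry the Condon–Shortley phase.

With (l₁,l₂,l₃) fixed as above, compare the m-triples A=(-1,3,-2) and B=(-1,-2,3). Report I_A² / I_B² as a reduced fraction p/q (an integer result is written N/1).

21/1

Same 1,4,3: normalisation and zero-m 3j drop out of the ratio.
A: Δ: 2! 0! 6! / 9! → 1/252; sum: t=2:+1/240 = 1/240; 3j²(1 4 3; -1 3 -2) = Δ·Π!·Σ² = 1/12  (sign -1)
B: Δ: 2! 0! 6! / 9! → 1/252; sum: t=2:+1/1440 = 1/1440; 3j²(1 4 3; -1 -2 3) = Δ·Π!·Σ² = 1/252  (sign +1)
I_A²/I_B² = (1/12)/(1/252) = 21/1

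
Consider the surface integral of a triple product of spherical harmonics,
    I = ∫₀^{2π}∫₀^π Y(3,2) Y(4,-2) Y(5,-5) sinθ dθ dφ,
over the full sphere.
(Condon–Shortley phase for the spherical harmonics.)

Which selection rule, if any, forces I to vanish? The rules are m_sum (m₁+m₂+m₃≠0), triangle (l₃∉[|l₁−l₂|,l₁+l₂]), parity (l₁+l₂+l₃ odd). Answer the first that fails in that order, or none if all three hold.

m₁+m₂+m₃ = 2 − 2 − 5 = -5  ✗
triangle: |3−4|=1 ≤ l₃=5 ≤ 3+4=7
parity: l₁+l₂+l₃ = 12 is even

m_sum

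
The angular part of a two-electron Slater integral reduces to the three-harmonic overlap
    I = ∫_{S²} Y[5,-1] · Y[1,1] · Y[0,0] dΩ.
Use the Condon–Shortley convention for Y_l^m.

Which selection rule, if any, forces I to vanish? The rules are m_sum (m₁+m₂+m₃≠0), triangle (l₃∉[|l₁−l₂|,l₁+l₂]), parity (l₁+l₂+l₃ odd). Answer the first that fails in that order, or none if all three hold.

triangle

azimuthal sum: -1 + 1 + 0 = 0  ✓
4 ≤ 0 ≤ 6 (triangle on l)  ✗
L = 5 + 1 + 0 = 6 (even)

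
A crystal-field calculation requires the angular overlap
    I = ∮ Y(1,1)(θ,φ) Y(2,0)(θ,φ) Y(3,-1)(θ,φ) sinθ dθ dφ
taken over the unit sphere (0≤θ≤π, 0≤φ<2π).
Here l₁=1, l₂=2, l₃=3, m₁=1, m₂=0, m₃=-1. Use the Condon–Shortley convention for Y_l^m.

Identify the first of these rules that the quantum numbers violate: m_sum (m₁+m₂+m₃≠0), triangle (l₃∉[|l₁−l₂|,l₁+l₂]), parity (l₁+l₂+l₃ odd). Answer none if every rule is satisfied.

none

azimuthal sum: 1 + 0 − 1 = 0  ✓
1 ≤ 3 ≤ 3 (triangle on l)  ✓
L = 1 + 2 + 3 = 6 (even)  ✓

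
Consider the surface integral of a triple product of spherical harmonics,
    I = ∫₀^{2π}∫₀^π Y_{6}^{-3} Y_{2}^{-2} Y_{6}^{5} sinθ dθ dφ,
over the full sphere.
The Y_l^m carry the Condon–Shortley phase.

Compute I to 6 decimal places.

Checks pass: Σm=0; 14 even; l₃=6∈[4,8].
(2·6+1)(2·2+1)(2·6+1) = 845
Δ: 2! 10! 2! / 15! → 1/90090
sum: t=0:+1/69120 t=1:−1/14400 t=2:+1/69120 = -7/172800
3j²(6 2 6; 0 0 0) = Δ·Π!·Σ² = 14/715  (sign -1)
sum: t=0:+1/1451520 = 1/1451520
3j²(6 2 6; -3 -2 5) = Δ·Π!·Σ² = 1/91  (sign -1)
combine: 4πI² = 845·14/715·1/91 = 2/11
take √, sign +1: I = 0.12028562

0.120286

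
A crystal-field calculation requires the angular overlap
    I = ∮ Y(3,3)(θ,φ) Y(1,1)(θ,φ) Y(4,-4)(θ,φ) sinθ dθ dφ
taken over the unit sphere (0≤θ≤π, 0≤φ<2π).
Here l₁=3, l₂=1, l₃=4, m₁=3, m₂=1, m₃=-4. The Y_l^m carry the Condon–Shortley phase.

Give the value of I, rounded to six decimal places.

0.325735

Rules hold: Σm=0, L=8 even, 2≤4≤4.
N = 7·3·9 = 189
Δ = 0!·6!·2!/9! = 1/252
Racah Σ t=0..0: t=0:+1/36 = 1/36
⇒ 3j(3 1 4; 0 0 0)² = 4/63, sgn +1
Racah Σ t=0..0: t=0:+1/1440 = 1/1440
⇒ 3j(3 1 4; 3 1 -4)² = 1/9, sgn +1
4πI² = N·(3j₀)²·(3jₘ)² = 4/3
I = +1·√(1.33333/4π) = 0.32573501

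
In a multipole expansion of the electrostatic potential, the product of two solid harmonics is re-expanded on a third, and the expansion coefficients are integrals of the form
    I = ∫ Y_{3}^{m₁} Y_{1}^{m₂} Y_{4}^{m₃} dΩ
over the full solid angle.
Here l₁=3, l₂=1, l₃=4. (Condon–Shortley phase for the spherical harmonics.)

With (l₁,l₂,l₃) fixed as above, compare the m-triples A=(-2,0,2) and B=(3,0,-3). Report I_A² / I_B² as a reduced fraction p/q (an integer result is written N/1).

12/7

l's match ⇒ only the (l;m) 3-j factors differ between A and B.
A: triangle coeff Δ(3,1,4) = 1/252; Σ_t [0,0]: t=0:+1/120 = 1/120; (3j)²=1/21 [(3 1 4; -2 0 2)], sign=+1
B: triangle coeff Δ(3,1,4) = 1/252; Σ_t [0,0]: t=0:+1/720 = 1/720; (3j)²=1/36 [(3 1 4; 3 0 -3)], sign=-1
I_A²/I_B² = (1/21)/(1/36) = 12/7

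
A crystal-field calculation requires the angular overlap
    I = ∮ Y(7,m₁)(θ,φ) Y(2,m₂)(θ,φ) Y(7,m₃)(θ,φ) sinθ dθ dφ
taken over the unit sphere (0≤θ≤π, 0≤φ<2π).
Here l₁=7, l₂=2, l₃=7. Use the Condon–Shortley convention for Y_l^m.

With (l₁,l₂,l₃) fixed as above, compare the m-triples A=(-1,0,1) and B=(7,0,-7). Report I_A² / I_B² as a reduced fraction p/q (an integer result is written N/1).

l's match ⇒ only the (l;m) 3-j factors differ between A and B.
A: triangle coeff Δ(7,2,7) = 1/185640; Σ_t [0,2]: t=0:+1/3870720 t=1:−1/604800 t=2:+1/2073600 = -53/58060800; (3j)²=2809/185640 [(7 2 7; -1 0 1)], sign=-1
B: triangle coeff Δ(7,2,7) = 1/185640; Σ_t [0,0]: t=0:+1/1916006400 = 1/1916006400; (3j)²=91/2040 [(7 2 7; 7 0 -7)], sign=+1
I_A²/I_B² = (2809/185640)/(91/2040) = 2809/8281

2809/8281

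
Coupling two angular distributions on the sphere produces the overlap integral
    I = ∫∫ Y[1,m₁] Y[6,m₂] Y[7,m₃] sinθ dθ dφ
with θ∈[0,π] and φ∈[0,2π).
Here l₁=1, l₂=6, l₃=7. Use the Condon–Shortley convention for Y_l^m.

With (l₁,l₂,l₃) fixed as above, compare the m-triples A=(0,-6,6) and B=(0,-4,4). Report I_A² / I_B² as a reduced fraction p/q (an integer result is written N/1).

13/33

l's match ⇒ only the (l;m) 3-j factors differ between A and B.
A: triangle coeff Δ(1,6,7) = 1/1365; Σ_t [0,0]: t=0:+1/479001600 = 1/479001600; (3j)²=1/105 [(1 6 7; 0 -6 6)], sign=-1
B: triangle coeff Δ(1,6,7) = 1/1365; Σ_t [0,0]: t=0:+1/7257600 = 1/7257600; (3j)²=11/455 [(1 6 7; 0 -4 4)], sign=-1
I_A²/I_B² = (1/105)/(11/455) = 13/33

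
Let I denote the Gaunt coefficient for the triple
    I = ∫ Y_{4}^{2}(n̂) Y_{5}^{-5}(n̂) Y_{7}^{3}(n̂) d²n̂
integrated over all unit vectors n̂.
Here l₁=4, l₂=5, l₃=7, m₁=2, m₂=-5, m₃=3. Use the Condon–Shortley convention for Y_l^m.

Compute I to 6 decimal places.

0.086594

Rules hold: Σm=0, L=16 even, 1≤7≤9.
N = 9·11·15 = 1485
Δ = 2!·6!·8!/17! = 1/6126120
Racah Σ t=0..2: t=0:+1/69120 t=1:−1/20736 t=2:+1/69120 = -1/51840
⇒ 3j(4 5 7; 0 0 0)² = 280/21879, sgn +1
Racah Σ t=0..0: t=0:+1/3870720 = 1/3870720
⇒ 3j(4 5 7; 2 -5 3)² = 675/136136, sgn +1
4πI² = N·(3j₀)²·(3jₘ)² = 50625/537251
I = +1·√(0.0942297/4π) = 0.08659423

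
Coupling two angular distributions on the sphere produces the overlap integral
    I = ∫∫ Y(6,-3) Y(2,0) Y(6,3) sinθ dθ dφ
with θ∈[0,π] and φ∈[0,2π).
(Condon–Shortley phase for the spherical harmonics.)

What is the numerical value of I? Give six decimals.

Checks pass: Σm=0; 14 even; l₃=6∈[4,8].
(2·6+1)(2·2+1)(2·6+1) = 845
Δ: 2! 10! 2! / 15! → 1/90090
sum: t=0:+1/69120 t=1:−1/14400 t=2:+1/69120 = -7/172800
3j²(6 2 6; 0 0 0) = Δ·Π!·Σ² = 14/715  (sign -1)
sum: t=0:+1/1451520 t=1:−1/80640 t=2:+1/120960 = -1/290304
3j²(6 2 6; -3 0 3) = Δ·Π!·Σ² = 5/2002  (sign +1)
combine: 4πI² = 845·14/715·5/2002 = 5/121
take √, sign -1: I = -0.05734392

-0.057344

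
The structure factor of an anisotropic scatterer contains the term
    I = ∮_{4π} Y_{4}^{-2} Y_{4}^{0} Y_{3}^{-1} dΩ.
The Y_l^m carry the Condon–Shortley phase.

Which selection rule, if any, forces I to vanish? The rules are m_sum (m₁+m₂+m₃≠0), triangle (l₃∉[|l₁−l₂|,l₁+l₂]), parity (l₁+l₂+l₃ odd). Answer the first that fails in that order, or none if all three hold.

m_sum

m₁+m₂+m₃ = -2 + 0 − 1 = -3  ✗
triangle: |4−4|=0 ≤ l₃=3 ≤ 4+4=8
parity: l₁+l₂+l₃ = 11 is odd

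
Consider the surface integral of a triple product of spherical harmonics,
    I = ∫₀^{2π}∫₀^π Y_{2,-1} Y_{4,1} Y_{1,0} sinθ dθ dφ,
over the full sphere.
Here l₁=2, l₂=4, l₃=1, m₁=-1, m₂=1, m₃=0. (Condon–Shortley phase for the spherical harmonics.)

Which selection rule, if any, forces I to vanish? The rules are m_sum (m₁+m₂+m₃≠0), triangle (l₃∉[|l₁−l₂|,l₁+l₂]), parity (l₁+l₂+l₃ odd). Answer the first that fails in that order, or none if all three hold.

azimuthal sum: -1 + 1 + 0 = 0  ✓
2 ≤ 1 ≤ 6 (triangle on l)  ✗
L = 2 + 4 + 1 = 7 (odd)

triangle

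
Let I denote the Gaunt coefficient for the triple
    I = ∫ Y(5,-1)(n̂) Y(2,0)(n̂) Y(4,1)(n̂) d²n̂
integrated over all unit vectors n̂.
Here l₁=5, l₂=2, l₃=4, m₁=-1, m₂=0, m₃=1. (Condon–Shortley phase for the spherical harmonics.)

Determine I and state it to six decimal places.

0.000000

l₁+l₂+l₃=11 is odd: 3j(l;000)=0 ⇒ I=0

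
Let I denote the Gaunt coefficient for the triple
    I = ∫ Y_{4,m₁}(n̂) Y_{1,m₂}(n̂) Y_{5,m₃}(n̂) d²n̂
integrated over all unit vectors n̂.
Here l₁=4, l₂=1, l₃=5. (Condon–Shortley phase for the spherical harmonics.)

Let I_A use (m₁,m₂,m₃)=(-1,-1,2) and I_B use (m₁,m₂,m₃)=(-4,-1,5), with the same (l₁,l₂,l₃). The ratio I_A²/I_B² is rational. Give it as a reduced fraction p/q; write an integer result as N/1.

l's match ⇒ only the (l;m) 3-j factors differ between A and B.
A: triangle coeff Δ(4,1,5) = 1/495; Σ_t [0,0]: t=0:+1/1440 = 1/1440; (3j)²=7/165 [(4 1 5; -1 -1 2)], sign=-1
B: triangle coeff Δ(4,1,5) = 1/495; Σ_t [0,0]: t=0:+1/80640 = 1/80640; (3j)²=1/11 [(4 1 5; -4 -1 5)], sign=+1
I_A²/I_B² = (7/165)/(1/11) = 7/15

7/15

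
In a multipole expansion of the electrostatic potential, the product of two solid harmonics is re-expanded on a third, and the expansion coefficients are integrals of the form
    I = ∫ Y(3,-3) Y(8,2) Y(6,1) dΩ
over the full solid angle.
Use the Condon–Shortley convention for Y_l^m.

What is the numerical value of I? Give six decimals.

0.000000

l₁+l₂+l₃=17 is odd: 3j(l;000)=0 ⇒ I=0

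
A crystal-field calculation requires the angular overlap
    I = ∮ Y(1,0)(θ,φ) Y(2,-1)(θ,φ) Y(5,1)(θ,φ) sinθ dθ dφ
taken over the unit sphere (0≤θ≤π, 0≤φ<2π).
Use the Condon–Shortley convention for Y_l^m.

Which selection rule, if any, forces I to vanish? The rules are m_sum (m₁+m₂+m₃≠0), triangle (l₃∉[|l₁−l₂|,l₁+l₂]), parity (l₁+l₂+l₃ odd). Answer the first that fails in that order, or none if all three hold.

triangle

m₁+m₂+m₃ = 0 − 1 + 1 = 0  ✓
triangle: |1−2|=1 ≤ l₃=5 ≤ 1+2=3  ✗
parity: l₁+l₂+l₃ = 8 is even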